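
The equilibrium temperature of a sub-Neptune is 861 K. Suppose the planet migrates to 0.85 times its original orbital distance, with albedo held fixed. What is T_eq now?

T_eq ≈ 934 K

T_eq ∝ L^(1/4) · d^(−1/2).
T′ = 861 / 0.85^(1/2) = 934 K.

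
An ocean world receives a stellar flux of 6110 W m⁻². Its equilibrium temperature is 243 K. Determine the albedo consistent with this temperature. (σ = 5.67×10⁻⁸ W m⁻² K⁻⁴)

A ≈ 0.87

From T_eq⁴ = S(1−A)/(4σ): 1−A = 4σT_eq⁴/S.
1−A = 4 × 5.67×10⁻⁸ × (243)⁴ / 6110 = 0.129.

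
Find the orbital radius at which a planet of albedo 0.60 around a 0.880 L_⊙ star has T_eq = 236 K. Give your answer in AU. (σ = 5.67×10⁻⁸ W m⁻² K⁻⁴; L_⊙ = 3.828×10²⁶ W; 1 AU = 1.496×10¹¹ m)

d ≈ 0.825 AU

L = 0.880 × 3.828×10²⁶ = 3.37×10²⁶ W.
From T_eq⁴ = L(1−A)/(16πσd²): d = √[L(1−A)/(16πσT_eq⁴)].
d = √[3.37×10²⁶ × 0.40 / (16π × 5.67×10⁻⁸ × (236)⁴)] = 1.23×10¹¹ m = 0.825 AU.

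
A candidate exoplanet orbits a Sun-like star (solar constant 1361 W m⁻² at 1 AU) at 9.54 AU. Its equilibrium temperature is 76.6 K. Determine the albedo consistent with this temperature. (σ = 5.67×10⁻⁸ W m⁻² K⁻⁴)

Flux at 9.54 AU: S = 1361/9.54² = 15.0 W m⁻².
From T_eq⁴ = S(1−A)/(4σ): 1−A = 4σT_eq⁴/S.
1−A = 4 × 5.67×10⁻⁸ × (76.6)⁴ / 15.0 = 0.522.

A ≈ 0.48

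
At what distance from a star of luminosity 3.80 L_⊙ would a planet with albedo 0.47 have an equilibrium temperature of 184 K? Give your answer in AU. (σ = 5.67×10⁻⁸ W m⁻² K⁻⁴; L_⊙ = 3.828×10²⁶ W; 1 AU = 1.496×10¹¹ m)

d ≈ 3.25 AU

L = 3.80 × 3.828×10²⁶ = 1.45×10²⁷ W.
From T_eq⁴ = L(1−A)/(16πσd²): d = √[L(1−A)/(16πσT_eq⁴)].
d = √[1.45×10²⁷ × 0.53 / (16π × 5.67×10⁻⁸ × (184)⁴)] = 4.86×10¹¹ m = 3.25 AU.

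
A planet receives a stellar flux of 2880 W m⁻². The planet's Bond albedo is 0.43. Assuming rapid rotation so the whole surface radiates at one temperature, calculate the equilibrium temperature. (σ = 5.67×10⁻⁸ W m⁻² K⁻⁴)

T_eq ≈ 292 K

Energy balance: absorbed = emitted ⇒ πR²·S(1−A) = 4πR²·σT_eq⁴, so T_eq⁴ = S(1−A)/(4σ).
T_eq = [2880 × 0.57 / (4 × 5.67×10⁻⁸)]^(1/4) = (7.24×10⁹)^(1/4) = 292 K.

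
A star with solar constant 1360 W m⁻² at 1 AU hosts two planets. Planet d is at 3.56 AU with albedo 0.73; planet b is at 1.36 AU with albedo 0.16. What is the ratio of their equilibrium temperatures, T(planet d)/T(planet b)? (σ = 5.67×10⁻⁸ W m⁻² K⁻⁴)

T₁/T₂ ≈ 0.465

T_eq = [S₀(1−A)/(4σd²)]^(1/4), so T ∝ (1−A)^(1/4) / √d.
T₁ = [1360×0.27/(4×5.67×10⁻⁸×3.56²)]^(1/4) = 106.31 K.
T₂ = [1360×0.84/(4×5.67×10⁻⁸×1.36²)]^(1/4) = 228.44 K.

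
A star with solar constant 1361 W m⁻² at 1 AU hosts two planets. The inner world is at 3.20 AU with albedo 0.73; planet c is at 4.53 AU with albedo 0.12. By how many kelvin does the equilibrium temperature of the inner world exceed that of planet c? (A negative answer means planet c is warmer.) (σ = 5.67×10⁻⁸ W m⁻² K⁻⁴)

T_eq = [S₀(1−A)/(4σd²)]^(1/4), so T ∝ (1−A)^(1/4) / √d.
T₁ = [1361×0.27/(4×5.67×10⁻⁸×3.20²)]^(1/4) = 112.16 K.
T₂ = [1361×0.88/(4×5.67×10⁻⁸×4.53²)]^(1/4) = 126.66 K.

ΔT ≈ -14.5 K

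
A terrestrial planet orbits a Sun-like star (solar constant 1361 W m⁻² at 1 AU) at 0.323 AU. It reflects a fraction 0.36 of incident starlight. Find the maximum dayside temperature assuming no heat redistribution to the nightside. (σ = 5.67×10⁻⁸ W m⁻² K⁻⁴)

Flux at 0.323 AU: S = 1361/0.323² = 1.30×10⁴ W m⁻².
With no redistribution each surface element balances locally: S(1−A) = σT⁴.
T = [1.30×10⁴ × 0.64 / 5.67×10⁻⁸]^(1/4) = (1.47×10¹¹)^(1/4) = 619 K.

T_ss ≈ 619 K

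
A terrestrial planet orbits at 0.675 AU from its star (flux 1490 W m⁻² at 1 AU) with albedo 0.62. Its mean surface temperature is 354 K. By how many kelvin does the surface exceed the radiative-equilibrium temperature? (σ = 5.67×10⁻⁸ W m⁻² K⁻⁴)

ΔT ≈ 81.9 K

S = 1490/0.675² = 3270 W m⁻².
T_eq = [S(1−A)/(4σ)]^(1/4) = [3270×0.38/(4×5.67×10⁻⁸)]^(1/4) = 272.1 K.
ΔT = T_surf − T_eq = 354 − 272.1.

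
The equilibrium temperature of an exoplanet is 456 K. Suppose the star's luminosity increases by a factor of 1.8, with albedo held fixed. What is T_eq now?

T_eq ≈ 528 K

T_eq ∝ L^(1/4) · d^(−1/2).
T′ = 456 × 1.8^(1/4) = 528 K.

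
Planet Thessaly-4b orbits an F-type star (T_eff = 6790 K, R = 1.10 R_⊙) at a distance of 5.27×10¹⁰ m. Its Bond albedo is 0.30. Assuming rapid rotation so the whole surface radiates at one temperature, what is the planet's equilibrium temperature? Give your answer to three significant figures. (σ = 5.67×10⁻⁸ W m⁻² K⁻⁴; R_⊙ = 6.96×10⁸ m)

T_eq ≈ 529 K

R_⋆ = 1.10 × 6.96×10⁸ = 7.66×10⁸ m.
L = 4πR_⋆²σT_⋆⁴ = 4π(7.66×10⁸)² × 5.67×10⁻⁸ × (6790)⁴ = 8.88×10²⁶ W.
S = L/(4πd²) = 2.54×10⁴ W m⁻².
Energy balance: absorbed = emitted ⇒ πR²·S(1−A) = 4πR²·σT_eq⁴, so T_eq⁴ = S(1−A)/(4σ).
T_eq = [2.54×10⁴ × 0.70 / (4 × 5.67×10⁻⁸)]^(1/4) = (7.85×10¹⁰)^(1/4) = 529 K.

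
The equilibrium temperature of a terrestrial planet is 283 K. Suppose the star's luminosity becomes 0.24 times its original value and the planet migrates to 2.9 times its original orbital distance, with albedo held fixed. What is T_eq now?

T_eq ∝ L^(1/4) · d^(−1/2).
T′ = 283 × 0.24^(1/4) / 2.9^(1/2) = 116 K.

T_eq ≈ 116 K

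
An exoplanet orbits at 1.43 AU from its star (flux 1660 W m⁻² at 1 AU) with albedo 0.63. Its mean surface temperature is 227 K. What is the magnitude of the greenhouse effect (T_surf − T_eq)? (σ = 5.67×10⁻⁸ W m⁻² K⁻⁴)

S = 1660/1.43² = 811.8 W m⁻².
T_eq = [S(1−A)/(4σ)]^(1/4) = [811.8×0.37/(4×5.67×10⁻⁸)]^(1/4) = 190.8 K.
ΔT = T_surf − T_eq = 227 − 190.8.

ΔT ≈ 36.2 K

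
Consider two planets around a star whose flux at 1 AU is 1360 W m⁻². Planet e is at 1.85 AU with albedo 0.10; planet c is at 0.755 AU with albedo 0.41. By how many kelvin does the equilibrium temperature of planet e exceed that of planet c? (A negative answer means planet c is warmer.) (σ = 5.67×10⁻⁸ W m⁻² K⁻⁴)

ΔT ≈ -81.4 K

T_eq = [S₀(1−A)/(4σd²)]^(1/4), so T ∝ (1−A)^(1/4) / √d.
T₁ = [1360×0.90/(4×5.67×10⁻⁸×1.85²)]^(1/4) = 199.27 K.
T₂ = [1360×0.59/(4×5.67×10⁻⁸×0.755²)]^(1/4) = 280.68 K.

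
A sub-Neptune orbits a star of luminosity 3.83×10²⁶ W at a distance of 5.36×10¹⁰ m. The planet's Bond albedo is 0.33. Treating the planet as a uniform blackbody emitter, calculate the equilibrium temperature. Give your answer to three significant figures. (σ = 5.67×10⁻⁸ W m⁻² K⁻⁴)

Flux: S = L/(4πd²) = 3.83×10²⁶/(4π×(5.36×10¹⁰)²) = 1.06×10⁴ W m⁻².
Energy balance: absorbed = emitted ⇒ πR²·S(1−A) = 4πR²·σT_eq⁴, so T_eq⁴ = S(1−A)/(4σ).
T_eq = [1.06×10⁴ × 0.67 / (4 × 5.67×10⁻⁸)]^(1/4) = (3.13×10¹⁰)^(1/4) = 421 K.

T_eq ≈ 421 K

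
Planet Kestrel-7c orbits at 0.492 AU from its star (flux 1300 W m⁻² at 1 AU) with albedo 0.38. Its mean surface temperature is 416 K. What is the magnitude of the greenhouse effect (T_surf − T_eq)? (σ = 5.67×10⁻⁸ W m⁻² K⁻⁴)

S = 1300/0.492² = 5370 W m⁻².
T_eq = [S(1−A)/(4σ)]^(1/4) = [5370×0.62/(4×5.67×10⁻⁸)]^(1/4) = 348.1 K.
ΔT = T_surf − T_eq = 416 − 348.1.

ΔT ≈ 67.9 K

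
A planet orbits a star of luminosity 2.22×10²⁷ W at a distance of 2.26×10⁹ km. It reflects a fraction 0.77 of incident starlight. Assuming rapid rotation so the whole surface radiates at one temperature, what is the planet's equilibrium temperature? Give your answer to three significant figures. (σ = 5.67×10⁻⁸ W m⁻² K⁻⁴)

d = 2.26×10⁹ km = 2.26×10¹² m.
Flux: S = L/(4πd²) = 2.22×10²⁷/(4π×(2.26×10¹²)²) = 34.6 W m⁻².
Energy balance: absorbed = emitted ⇒ πR²·S(1−A) = 4πR²·σT_eq⁴, so T_eq⁴ = S(1−A)/(4σ).
T_eq = [34.6 × 0.23 / (4 × 5.67×10⁻⁸)]^(1/4) = (3.51×10⁷)^(1/4) = 77.0 K.

T_eq ≈ 77.0 K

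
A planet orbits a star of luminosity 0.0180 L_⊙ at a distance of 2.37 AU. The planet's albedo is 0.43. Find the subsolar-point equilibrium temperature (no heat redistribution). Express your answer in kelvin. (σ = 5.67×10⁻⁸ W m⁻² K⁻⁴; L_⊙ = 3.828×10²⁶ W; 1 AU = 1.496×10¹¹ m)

d = 2.37 AU = 3.55×10¹¹ m.
L = 0.0180 × 3.828×10²⁶ = 6.89×10²⁴ W.
Flux: S = L/(4πd²) = 6.89×10²⁴/(4π×(3.55×10¹¹)²) = 4.36 W m⁻².
At the subsolar point the surface absorbs S(1−A) and emits σT⁴ per unit area — no factor of 4, since only the local patch is in balance.
T = [4.36 × 0.57 / 5.67×10⁻⁸]^(1/4) = (4.38×10⁷)^(1/4) = 81.4 K.

T_ss ≈ 81.4 K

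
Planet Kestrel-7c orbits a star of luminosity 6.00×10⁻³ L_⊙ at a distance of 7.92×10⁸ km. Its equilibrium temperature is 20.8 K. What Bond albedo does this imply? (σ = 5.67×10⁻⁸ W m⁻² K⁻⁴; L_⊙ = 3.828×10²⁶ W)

d = 7.92×10⁸ km = 7.92×10¹¹ m.
L = 6.00×10⁻³ × 3.828×10²⁶ = 2.30×10²⁴ W.
Flux: S = L/(4πd²) = 2.30×10²⁴/(4π×(7.92×10¹¹)²) = 0.291 W m⁻².
From T_eq⁴ = S(1−A)/(4σ): 1−A = 4σT_eq⁴/S.
1−A = 4 × 5.67×10⁻⁸ × (20.8)⁴ / 0.291 = 0.146.

A ≈ 0.85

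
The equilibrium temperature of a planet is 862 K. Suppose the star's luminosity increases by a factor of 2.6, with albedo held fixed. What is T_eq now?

T_eq ∝ L^(1/4) · d^(−1/2).
T′ = 862 × 2.6^(1/4) = 1090 K.

T_eq ≈ 1090 K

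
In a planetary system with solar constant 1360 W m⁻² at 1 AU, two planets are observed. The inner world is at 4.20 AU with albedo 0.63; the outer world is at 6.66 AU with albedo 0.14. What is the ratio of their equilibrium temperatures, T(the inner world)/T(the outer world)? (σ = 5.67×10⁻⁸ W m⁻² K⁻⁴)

T₁/T₂ ≈ 1.020

T_eq = [S₀(1−A)/(4σd²)]^(1/4), so T ∝ (1−A)^(1/4) / √d.
T₁ = [1360×0.37/(4×5.67×10⁻⁸×4.20²)]^(1/4) = 105.90 K.
T₂ = [1360×0.86/(4×5.67×10⁻⁸×6.66²)]^(1/4) = 103.84 K.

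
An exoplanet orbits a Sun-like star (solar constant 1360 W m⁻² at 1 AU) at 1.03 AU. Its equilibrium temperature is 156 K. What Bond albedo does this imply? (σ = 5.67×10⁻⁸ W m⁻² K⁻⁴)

A ≈ 0.90

Flux at 1.03 AU: S = 1360/1.03² = 1280 W m⁻².
From T_eq⁴ = S(1−A)/(4σ): 1−A = 4σT_eq⁴/S.
1−A = 4 × 5.67×10⁻⁸ × (156)⁴ / 1280 = 0.105.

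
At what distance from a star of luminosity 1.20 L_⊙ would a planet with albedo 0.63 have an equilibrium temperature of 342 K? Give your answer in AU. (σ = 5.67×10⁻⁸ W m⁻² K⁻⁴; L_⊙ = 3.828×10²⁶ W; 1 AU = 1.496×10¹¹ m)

d ≈ 0.441 AU

L = 1.20 × 3.828×10²⁶ = 4.59×10²⁶ W.
From T_eq⁴ = L(1−A)/(16πσd²): d = √[L(1−A)/(16πσT_eq⁴)].
d = √[4.59×10²⁶ × 0.37 / (16π × 5.67×10⁻⁸ × (342)⁴)] = 6.60×10¹⁰ m = 0.441 AU.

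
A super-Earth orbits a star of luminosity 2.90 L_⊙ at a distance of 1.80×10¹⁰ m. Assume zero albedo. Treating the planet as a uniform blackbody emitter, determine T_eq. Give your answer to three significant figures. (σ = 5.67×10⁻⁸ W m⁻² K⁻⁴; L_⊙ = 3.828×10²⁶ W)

L = 2.90 × 3.828×10²⁶ = 1.11×10²⁷ W.
Flux: S = L/(4πd²) = 1.11×10²⁷/(4π×(1.80×10¹⁰)²) = 2.73×10⁵ W m⁻².
Energy balance: absorbed = emitted ⇒ πR²·S(1−A) = 4πR²·σT_eq⁴, so T_eq⁴ = S(1−A)/(4σ).
T_eq = [2.73×10⁵ × 1.00 / (4 × 5.67×10⁻⁸)]^(1/4) = (1.20×10¹²)^(1/4) = 1050 K.

T_eq ≈ 1050 K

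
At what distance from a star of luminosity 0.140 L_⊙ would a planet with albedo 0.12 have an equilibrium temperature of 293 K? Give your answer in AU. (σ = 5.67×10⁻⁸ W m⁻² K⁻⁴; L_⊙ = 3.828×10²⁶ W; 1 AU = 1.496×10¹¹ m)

L = 0.140 × 3.828×10²⁶ = 5.36×10²⁵ W.
From T_eq⁴ = L(1−A)/(16πσd²): d = √[L(1−A)/(16πσT_eq⁴)].
d = √[5.36×10²⁵ × 0.88 / (16π × 5.67×10⁻⁸ × (293)⁴)] = 4.74×10¹⁰ m = 0.317 AU.

d ≈ 0.317 AU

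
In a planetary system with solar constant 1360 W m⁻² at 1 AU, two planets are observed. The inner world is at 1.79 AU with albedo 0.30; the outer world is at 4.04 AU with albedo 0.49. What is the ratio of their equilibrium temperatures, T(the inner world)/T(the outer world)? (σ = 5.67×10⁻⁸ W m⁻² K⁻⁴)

T_eq = [S₀(1−A)/(4σd²)]^(1/4), so T ∝ (1−A)^(1/4) / √d.
T₁ = [1360×0.70/(4×5.67×10⁻⁸×1.79²)]^(1/4) = 190.25 K.
T₂ = [1360×0.51/(4×5.67×10⁻⁸×4.04²)]^(1/4) = 117.00 K.

T₁/T₂ ≈ 1.626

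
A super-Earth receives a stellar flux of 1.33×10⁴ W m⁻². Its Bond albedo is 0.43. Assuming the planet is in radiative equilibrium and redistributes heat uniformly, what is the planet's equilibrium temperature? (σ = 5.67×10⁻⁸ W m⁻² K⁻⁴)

T_eq ≈ 428 K

Energy balance: absorbed = emitted ⇒ πR²·S(1−A) = 4πR²·σT_eq⁴, so T_eq⁴ = S(1−A)/(4σ).
T_eq = [1.33×10⁴ × 0.57 / (4 × 5.67×10⁻⁸)]^(1/4) = (3.34×10¹⁰)^(1/4) = 428 K.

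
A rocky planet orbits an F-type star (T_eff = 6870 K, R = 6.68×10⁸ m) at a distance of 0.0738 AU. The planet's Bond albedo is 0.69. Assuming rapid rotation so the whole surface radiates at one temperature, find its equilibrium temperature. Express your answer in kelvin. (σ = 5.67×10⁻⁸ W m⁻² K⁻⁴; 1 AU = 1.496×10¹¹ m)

d = 0.0738 AU = 1.10×10¹⁰ m.
L = 4πR_⋆²σT_⋆⁴ = 4π(6.68×10⁸)² × 5.67×10⁻⁸ × (6870)⁴ = 7.08×10²⁶ W.
S = L/(4πd²) = 4.62×10⁵ W m⁻².
Energy balance: absorbed = emitted ⇒ πR²·S(1−A) = 4πR²·σT_eq⁴, so T_eq⁴ = S(1−A)/(4σ).
T_eq = [4.62×10⁵ × 0.31 / (4 × 5.67×10⁻⁸)]^(1/4) = (6.32×10¹¹)^(1/4) = 892 K.

T_eq ≈ 892 K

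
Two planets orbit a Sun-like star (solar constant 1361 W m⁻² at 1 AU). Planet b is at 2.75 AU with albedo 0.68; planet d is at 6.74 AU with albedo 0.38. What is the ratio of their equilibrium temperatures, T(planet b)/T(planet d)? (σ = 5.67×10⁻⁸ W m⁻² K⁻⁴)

T₁/T₂ ≈ 1.327

T_eq = [S₀(1−A)/(4σd²)]^(1/4), so T ∝ (1−A)^(1/4) / √d.
T₁ = [1361×0.32/(4×5.67×10⁻⁸×2.75²)]^(1/4) = 126.23 K.
T₂ = [1361×0.62/(4×5.67×10⁻⁸×6.74²)]^(1/4) = 95.13 K.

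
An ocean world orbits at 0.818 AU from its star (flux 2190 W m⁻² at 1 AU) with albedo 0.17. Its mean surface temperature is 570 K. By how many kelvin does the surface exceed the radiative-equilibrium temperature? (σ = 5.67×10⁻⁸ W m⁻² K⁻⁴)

ΔT ≈ 239.2 K

S = 2190/0.818² = 3273 W m⁻².
T_eq = [S(1−A)/(4σ)]^(1/4) = [3273×0.83/(4×5.67×10⁻⁸)]^(1/4) = 330.8 K.
ΔT = T_surf − T_eq = 570 − 330.8.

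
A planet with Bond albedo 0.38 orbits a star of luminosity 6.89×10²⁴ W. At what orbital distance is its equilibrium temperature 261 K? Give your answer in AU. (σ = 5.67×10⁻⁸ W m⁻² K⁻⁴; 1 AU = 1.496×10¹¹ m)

d ≈ 0.120 AU

From T_eq⁴ = L(1−A)/(16πσd²): d = √[L(1−A)/(16πσT_eq⁴)].
d = √[6.89×10²⁴ × 0.62 / (16π × 5.67×10⁻⁸ × (261)⁴)] = 1.80×10¹⁰ m = 0.120 AU.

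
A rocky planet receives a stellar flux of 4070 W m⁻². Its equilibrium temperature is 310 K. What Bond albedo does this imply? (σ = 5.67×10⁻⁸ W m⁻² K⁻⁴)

A ≈ 0.49

From T_eq⁴ = S(1−A)/(4σ): 1−A = 4σT_eq⁴/S.
1−A = 4 × 5.67×10⁻⁸ × (310)⁴ / 4070 = 0.515.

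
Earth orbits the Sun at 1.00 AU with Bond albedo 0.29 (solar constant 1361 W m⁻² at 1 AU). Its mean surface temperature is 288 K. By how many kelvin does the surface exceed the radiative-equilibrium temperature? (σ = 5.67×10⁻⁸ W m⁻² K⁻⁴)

ΔT ≈ 32.5 K

S = 1361/1.00² = 1361 W m⁻².
T_eq = [S(1−A)/(4σ)]^(1/4) = [1361×0.71/(4×5.67×10⁻⁸)]^(1/4) = 255.5 K.
ΔT = T_surf − T_eq = 288 − 255.5.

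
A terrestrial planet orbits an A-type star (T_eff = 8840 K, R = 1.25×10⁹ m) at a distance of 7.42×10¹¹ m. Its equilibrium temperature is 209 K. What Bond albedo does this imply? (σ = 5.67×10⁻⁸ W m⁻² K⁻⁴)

A ≈ 0.56

L = 4πR_⋆²σT_⋆⁴ = 4π(1.25×10⁹)² × 5.67×10⁻⁸ × (8840)⁴ = 6.80×10²⁷ W.
S = L/(4πd²) = 983 W m⁻².
From T_eq⁴ = S(1−A)/(4σ): 1−A = 4σT_eq⁴/S.
1−A = 4 × 5.67×10⁻⁸ × (209)⁴ / 983 = 0.440.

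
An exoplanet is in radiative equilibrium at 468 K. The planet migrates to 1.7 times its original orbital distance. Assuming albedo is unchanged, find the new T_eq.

T_eq ∝ L^(1/4) · d^(−1/2).
T′ = 468 / 1.7^(1/2) = 359 K.

T_eq ≈ 359 K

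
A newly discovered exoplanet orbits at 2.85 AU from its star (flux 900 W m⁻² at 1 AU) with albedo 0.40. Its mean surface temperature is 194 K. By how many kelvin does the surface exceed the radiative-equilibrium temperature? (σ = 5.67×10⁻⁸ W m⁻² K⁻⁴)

S = 900/2.85² = 110.8 W m⁻².
T_eq = [S(1−A)/(4σ)]^(1/4) = [110.8×0.60/(4×5.67×10⁻⁸)]^(1/4) = 130.8 K.
ΔT = T_surf − T_eq = 194 − 130.8.

ΔT ≈ 63.2 K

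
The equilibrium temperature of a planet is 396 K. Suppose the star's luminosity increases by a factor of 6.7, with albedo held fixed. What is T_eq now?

T_eq ∝ L^(1/4) · d^(−1/2).
T′ = 396 × 6.7^(1/4) = 637 K.

T_eq ≈ 637 K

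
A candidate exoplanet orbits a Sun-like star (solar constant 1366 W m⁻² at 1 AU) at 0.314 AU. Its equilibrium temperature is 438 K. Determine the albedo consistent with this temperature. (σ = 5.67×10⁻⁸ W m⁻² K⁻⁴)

Flux at 0.314 AU: S = 1366/0.314² = 1.39×10⁴ W m⁻².
From T_eq⁴ = S(1−A)/(4σ): 1−A = 4σT_eq⁴/S.
1−A = 4 × 5.67×10⁻⁸ × (438)⁴ / 1.39×10⁴ = 0.602.

A ≈ 0.40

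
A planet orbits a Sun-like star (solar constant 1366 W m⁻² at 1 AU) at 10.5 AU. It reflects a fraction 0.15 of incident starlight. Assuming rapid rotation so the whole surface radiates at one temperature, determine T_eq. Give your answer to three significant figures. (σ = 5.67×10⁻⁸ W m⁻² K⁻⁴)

T_eq ≈ 82.5 K

Flux at 10.5 AU: S = 1366/10.5² = 12.4 W m⁻².
Energy balance: absorbed = emitted ⇒ πR²·S(1−A) = 4πR²·σT_eq⁴, so T_eq⁴ = S(1−A)/(4σ).
T_eq = [12.4 × 0.85 / (4 × 5.67×10⁻⁸)]^(1/4) = (4.64×10⁷)^(1/4) = 82.5 K.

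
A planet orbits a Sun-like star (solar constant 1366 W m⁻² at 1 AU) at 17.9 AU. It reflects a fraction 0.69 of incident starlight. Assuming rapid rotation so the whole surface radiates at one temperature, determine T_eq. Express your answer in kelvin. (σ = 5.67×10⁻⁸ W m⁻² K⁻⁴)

Flux at 17.9 AU: S = 1366/17.9² = 4.26 W m⁻².
Energy balance: absorbed = emitted ⇒ πR²·S(1−A) = 4πR²·σT_eq⁴, so T_eq⁴ = S(1−A)/(4σ).
T_eq = [4.26 × 0.31 / (4 × 5.67×10⁻⁸)]^(1/4) = (5.83×10⁶)^(1/4) = 49.1 K.

T_eq ≈ 49.1 K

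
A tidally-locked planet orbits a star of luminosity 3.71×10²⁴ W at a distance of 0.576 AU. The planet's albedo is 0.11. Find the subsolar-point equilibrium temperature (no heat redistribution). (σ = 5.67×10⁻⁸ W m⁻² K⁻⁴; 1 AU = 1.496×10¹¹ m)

T_ss ≈ 158 K

d = 0.576 AU = 8.62×10¹⁰ m.
Flux: S = L/(4πd²) = 3.71×10²⁴/(4π×(8.62×10¹⁰)²) = 39.8 W m⁻².
At the subsolar point the surface absorbs S(1−A) and emits σT⁴ per unit area — no factor of 4, since only the local patch is in balance.
T = [39.8 × 0.89 / 5.67×10⁻⁸]^(1/4) = (6.24×10⁸)^(1/4) = 158 K.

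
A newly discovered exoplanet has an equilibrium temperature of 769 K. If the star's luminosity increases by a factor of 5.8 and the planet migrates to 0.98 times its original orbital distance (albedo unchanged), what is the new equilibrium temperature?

T_eq ≈ 1210 K

T_eq ∝ L^(1/4) · d^(−1/2).
T′ = 769 × 5.8^(1/4) / 0.98^(1/2) = 1210 K.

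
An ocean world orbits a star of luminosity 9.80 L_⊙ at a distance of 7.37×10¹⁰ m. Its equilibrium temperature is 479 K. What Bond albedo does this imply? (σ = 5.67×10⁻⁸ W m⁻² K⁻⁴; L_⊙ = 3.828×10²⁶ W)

A ≈ 0.78

L = 9.80 × 3.828×10²⁶ = 3.75×10²⁷ W.
Flux: S = L/(4πd²) = 3.75×10²⁷/(4π×(7.37×10¹⁰)²) = 5.50×10⁴ W m⁻².
From T_eq⁴ = S(1−A)/(4σ): 1−A = 4σT_eq⁴/S.
1−A = 4 × 5.67×10⁻⁸ × (479)⁴ / 5.50×10⁴ = 0.217.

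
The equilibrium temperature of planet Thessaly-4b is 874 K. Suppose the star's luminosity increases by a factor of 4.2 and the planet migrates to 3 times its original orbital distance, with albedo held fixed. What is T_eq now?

T_eq ≈ 722 K

T_eq ∝ L^(1/4) · d^(−1/2).
T′ = 874 × 4.2^(1/4) / 3^(1/2) = 722 K.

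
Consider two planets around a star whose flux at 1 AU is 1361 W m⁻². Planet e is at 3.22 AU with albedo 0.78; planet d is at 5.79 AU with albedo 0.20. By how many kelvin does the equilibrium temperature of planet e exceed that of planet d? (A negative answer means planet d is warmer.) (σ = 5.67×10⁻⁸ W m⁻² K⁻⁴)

T_eq = [S₀(1−A)/(4σd²)]^(1/4), so T ∝ (1−A)^(1/4) / √d.
T₁ = [1361×0.22/(4×5.67×10⁻⁸×3.22²)]^(1/4) = 106.23 K.
T₂ = [1361×0.80/(4×5.67×10⁻⁸×5.79²)]^(1/4) = 109.39 K.

ΔT ≈ -3.2 K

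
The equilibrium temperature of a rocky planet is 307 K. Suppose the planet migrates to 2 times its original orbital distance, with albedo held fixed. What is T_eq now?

T_eq ∝ L^(1/4) · d^(−1/2).
T′ = 307 / 2^(1/2) = 217 K.

T_eq ≈ 217 K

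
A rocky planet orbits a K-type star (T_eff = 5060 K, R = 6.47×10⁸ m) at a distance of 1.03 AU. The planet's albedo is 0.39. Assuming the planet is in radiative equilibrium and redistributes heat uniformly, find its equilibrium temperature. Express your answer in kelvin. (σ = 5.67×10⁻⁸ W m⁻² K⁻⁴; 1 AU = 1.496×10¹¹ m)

d = 1.03 AU = 1.54×10¹¹ m.
L = 4πR_⋆²σT_⋆⁴ = 4π(6.47×10⁸)² × 5.67×10⁻⁸ × (5060)⁴ = 1.96×10²⁶ W.
S = L/(4πd²) = 655 W m⁻².
Energy balance: absorbed = emitted ⇒ πR²·S(1−A) = 4πR²·σT_eq⁴, so T_eq⁴ = S(1−A)/(4σ).
T_eq = [655 × 0.61 / (4 × 5.67×10⁻⁸)]^(1/4) = (1.76×10⁹)^(1/4) = 205 K.

T_eq ≈ 205 K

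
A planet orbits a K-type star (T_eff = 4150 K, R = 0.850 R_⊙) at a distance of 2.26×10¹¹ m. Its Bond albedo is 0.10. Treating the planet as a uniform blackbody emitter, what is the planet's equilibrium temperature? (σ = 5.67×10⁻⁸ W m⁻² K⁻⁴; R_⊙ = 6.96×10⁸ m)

R_⋆ = 0.850 × 6.96×10⁸ = 5.92×10⁸ m.
L = 4πR_⋆²σT_⋆⁴ = 4π(5.92×10⁸)² × 5.67×10⁻⁸ × (4150)⁴ = 7.40×10²⁵ W.
S = L/(4πd²) = 115 W m⁻².
Energy balance: absorbed = emitted ⇒ πR²·S(1−A) = 4πR²·σT_eq⁴, so T_eq⁴ = S(1−A)/(4σ).
T_eq = [115 × 0.90 / (4 × 5.67×10⁻⁸)]^(1/4) = (4.57×10⁸)^(1/4) = 146 K.

T_eq ≈ 146 K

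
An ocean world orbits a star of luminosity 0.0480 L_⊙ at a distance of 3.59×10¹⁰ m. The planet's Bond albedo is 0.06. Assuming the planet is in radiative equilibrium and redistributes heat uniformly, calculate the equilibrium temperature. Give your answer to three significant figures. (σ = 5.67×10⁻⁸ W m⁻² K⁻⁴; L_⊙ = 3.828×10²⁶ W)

L = 0.0480 × 3.828×10²⁶ = 1.84×10²⁵ W.
Flux: S = L/(4πd²) = 1.84×10²⁵/(4π×(3.59×10¹⁰)²) = 1130 W m⁻².
Energy balance: absorbed = emitted ⇒ πR²·S(1−A) = 4πR²·σT_eq⁴, so T_eq⁴ = S(1−A)/(4σ).
T_eq = [1130 × 0.94 / (4 × 5.67×10⁻⁸)]^(1/4) = (4.70×10⁹)^(1/4) = 262 K.

T_eq ≈ 262 K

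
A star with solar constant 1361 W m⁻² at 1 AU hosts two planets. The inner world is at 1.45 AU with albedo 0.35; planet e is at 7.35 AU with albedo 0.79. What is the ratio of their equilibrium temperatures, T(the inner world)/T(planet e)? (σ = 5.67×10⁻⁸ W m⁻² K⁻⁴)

T₁/T₂ ≈ 2.986

T_eq = [S₀(1−A)/(4σd²)]^(1/4), so T ∝ (1−A)^(1/4) / √d.
T₁ = [1361×0.65/(4×5.67×10⁻⁸×1.45²)]^(1/4) = 207.54 K.
T₂ = [1361×0.21/(4×5.67×10⁻⁸×7.35²)]^(1/4) = 69.50 K.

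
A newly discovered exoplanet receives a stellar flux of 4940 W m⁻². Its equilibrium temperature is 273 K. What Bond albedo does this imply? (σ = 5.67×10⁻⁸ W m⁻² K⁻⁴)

From T_eq⁴ = S(1−A)/(4σ): 1−A = 4σT_eq⁴/S.
1−A = 4 × 5.67×10⁻⁸ × (273)⁴ / 4940 = 0.255.

A ≈ 0.74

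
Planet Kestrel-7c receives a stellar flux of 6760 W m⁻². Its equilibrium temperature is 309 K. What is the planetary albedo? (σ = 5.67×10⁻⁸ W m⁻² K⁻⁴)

From T_eq⁴ = S(1−A)/(4σ): 1−A = 4σT_eq⁴/S.
1−A = 4 × 5.67×10⁻⁸ × (309)⁴ / 6760 = 0.306.

A ≈ 0.69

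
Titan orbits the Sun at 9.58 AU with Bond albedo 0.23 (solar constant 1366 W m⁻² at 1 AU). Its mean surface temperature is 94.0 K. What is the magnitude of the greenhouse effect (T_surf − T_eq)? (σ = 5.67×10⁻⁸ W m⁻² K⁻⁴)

S = 1366/9.58² = 14.88 W m⁻².
T_eq = [S(1−A)/(4σ)]^(1/4) = [14.88×0.77/(4×5.67×10⁻⁸)]^(1/4) = 84.3 K.
ΔT = T_surf − T_eq = 94 − 84.3.

ΔT ≈ 9.7 K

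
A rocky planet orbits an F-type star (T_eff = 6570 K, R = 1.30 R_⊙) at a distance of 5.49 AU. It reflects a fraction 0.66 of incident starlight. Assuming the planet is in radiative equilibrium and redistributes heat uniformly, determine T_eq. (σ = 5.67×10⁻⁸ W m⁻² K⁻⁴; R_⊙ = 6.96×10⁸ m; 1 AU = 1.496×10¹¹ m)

T_eq ≈ 118 K

R_⋆ = 1.30 × 6.96×10⁸ = 9.05×10⁸ m.
d = 5.49 AU = 8.21×10¹¹ m.
L = 4πR_⋆²σT_⋆⁴ = 4π(9.05×10⁸)² × 5.67×10⁻⁸ × (6570)⁴ = 1.09×10²⁷ W.
S = L/(4πd²) = 128 W m⁻².
Energy balance: absorbed = emitted ⇒ πR²·S(1−A) = 4πR²·σT_eq⁴, so T_eq⁴ = S(1−A)/(4σ).
T_eq = [128 × 0.34 / (4 × 5.67×10⁻⁸)]^(1/4) = (1.92×10⁸)^(1/4) = 118 K.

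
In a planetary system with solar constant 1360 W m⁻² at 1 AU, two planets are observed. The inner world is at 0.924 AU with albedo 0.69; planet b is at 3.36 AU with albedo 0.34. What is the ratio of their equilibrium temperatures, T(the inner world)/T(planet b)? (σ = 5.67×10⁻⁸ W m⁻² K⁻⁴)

T_eq = [S₀(1−A)/(4σd²)]^(1/4), so T ∝ (1−A)^(1/4) / √d.
T₁ = [1360×0.31/(4×5.67×10⁻⁸×0.924²)]^(1/4) = 216.01 K.
T₂ = [1360×0.66/(4×5.67×10⁻⁸×3.36²)]^(1/4) = 136.83 K.

T₁/T₂ ≈ 1.579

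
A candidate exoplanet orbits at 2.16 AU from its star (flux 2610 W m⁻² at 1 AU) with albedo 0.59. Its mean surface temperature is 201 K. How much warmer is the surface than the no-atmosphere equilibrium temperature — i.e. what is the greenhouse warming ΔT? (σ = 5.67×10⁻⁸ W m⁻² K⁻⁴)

ΔT ≈ 22.7 K

S = 2610/2.16² = 559.4 W m⁻².
T_eq = [S(1−A)/(4σ)]^(1/4) = [559.4×0.41/(4×5.67×10⁻⁸)]^(1/4) = 178.3 K.
ΔT = T_surf − T_eq = 201 − 178.3.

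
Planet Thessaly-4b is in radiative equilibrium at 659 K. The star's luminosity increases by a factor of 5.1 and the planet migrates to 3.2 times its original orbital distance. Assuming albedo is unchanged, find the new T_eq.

T_eq ∝ L^(1/4) · d^(−1/2).
T′ = 659 × 5.1^(1/4) / 3.2^(1/2) = 554 K.

T_eq ≈ 554 K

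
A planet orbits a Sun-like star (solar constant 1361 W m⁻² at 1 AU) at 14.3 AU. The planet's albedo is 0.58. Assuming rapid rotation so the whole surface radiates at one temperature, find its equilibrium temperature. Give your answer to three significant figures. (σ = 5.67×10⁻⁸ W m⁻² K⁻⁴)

Flux at 14.3 AU: S = 1361/14.3² = 6.66 W m⁻².
Energy balance: absorbed = emitted ⇒ πR²·S(1−A) = 4πR²·σT_eq⁴, so T_eq⁴ = S(1−A)/(4σ).
T_eq = [6.66 × 0.42 / (4 × 5.67×10⁻⁸)]^(1/4) = (1.23×10⁷)^(1/4) = 59.3 K.

T_eq ≈ 59.3 K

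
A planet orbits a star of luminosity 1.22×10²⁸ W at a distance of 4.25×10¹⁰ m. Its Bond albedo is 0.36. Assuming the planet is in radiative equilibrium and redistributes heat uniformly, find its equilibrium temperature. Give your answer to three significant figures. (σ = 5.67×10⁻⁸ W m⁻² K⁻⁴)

T_eq ≈ 1110 K

Flux: S = L/(4πd²) = 1.22×10²⁸/(4π×(4.25×10¹⁰)²) = 5.37×10⁵ W m⁻².
Energy balance: absorbed = emitted ⇒ πR²·S(1−A) = 4πR²·σT_eq⁴, so T_eq⁴ = S(1−A)/(4σ).
T_eq = [5.37×10⁵ × 0.64 / (4 × 5.67×10⁻⁸)]^(1/4) = (1.52×10¹²)^(1/4) = 1110 K.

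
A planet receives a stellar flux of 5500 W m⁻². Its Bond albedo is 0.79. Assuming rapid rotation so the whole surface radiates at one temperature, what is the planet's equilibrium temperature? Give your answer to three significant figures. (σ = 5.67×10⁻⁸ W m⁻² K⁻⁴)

T_eq ≈ 267 K

Energy balance: absorbed = emitted ⇒ πR²·S(1−A) = 4πR²·σT_eq⁴, so T_eq⁴ = S(1−A)/(4σ).
T_eq = [5500 × 0.21 / (4 × 5.67×10⁻⁸)]^(1/4) = (5.09×10⁹)^(1/4) = 267 K.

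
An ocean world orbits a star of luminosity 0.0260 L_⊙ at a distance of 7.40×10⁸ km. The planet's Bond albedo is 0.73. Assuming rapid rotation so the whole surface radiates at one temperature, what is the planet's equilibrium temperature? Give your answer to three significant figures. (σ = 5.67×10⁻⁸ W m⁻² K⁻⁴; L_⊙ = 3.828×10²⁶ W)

T_eq ≈ 36.2 K

d = 7.40×10⁸ km = 7.40×10¹¹ m.
L = 0.0260 × 3.828×10²⁶ = 9.95×10²⁴ W.
Flux: S = L/(4πd²) = 9.95×10²⁴/(4π×(7.40×10¹¹)²) = 1.45 W m⁻².
Energy balance: absorbed = emitted ⇒ πR²·S(1−A) = 4πR²·σT_eq⁴, so T_eq⁴ = S(1−A)/(4σ).
T_eq = [1.45 × 0.27 / (4 × 5.67×10⁻⁸)]^(1/4) = (1.72×10⁶)^(1/4) = 36.2 K.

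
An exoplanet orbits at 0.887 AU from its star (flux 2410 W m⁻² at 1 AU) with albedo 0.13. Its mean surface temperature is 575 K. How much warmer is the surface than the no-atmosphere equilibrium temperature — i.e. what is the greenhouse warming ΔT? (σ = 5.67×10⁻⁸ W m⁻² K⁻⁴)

ΔT ≈ 245.8 K

S = 2410/0.887² = 3063 W m⁻².
T_eq = [S(1−A)/(4σ)]^(1/4) = [3063×0.87/(4×5.67×10⁻⁸)]^(1/4) = 329.2 K.
ΔT = T_surf − T_eq = 575 − 329.2.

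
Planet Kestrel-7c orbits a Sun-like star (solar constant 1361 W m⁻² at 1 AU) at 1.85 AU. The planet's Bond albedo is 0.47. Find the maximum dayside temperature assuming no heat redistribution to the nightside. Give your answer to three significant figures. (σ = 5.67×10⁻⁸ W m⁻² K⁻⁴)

Flux at 1.85 AU: S = 1361/1.85² = 398 W m⁻².
With no redistribution each surface element balances locally: S(1−A) = σT⁴.
T = [398 × 0.53 / 5.67×10⁻⁸]^(1/4) = (3.72×10⁹)^(1/4) = 247 K.

T_ss ≈ 247 K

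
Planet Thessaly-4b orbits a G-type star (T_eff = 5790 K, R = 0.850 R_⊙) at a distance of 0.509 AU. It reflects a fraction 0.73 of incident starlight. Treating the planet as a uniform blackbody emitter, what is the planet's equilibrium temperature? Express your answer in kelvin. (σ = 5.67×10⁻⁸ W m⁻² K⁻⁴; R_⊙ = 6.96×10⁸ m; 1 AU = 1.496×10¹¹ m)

R_⋆ = 0.850 × 6.96×10⁸ = 5.92×10⁸ m.
d = 0.509 AU = 7.61×10¹⁰ m.
L = 4πR_⋆²σT_⋆⁴ = 4π(5.92×10⁸)² × 5.67×10⁻⁸ × (5790)⁴ = 2.80×10²⁶ W.
S = L/(4πd²) = 3850 W m⁻².
Energy balance: absorbed = emitted ⇒ πR²·S(1−A) = 4πR²·σT_eq⁴, so T_eq⁴ = S(1−A)/(4σ).
T_eq = [3850 × 0.27 / (4 × 5.67×10⁻⁸)]^(1/4) = (4.58×10⁹)^(1/4) = 260 K.

T_eq ≈ 260 K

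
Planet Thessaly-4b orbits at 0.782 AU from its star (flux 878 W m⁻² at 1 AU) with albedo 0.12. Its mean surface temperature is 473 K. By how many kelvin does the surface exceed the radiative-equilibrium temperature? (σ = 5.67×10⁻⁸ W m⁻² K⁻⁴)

ΔT ≈ 199.8 K

S = 878/0.782² = 1436 W m⁻².
T_eq = [S(1−A)/(4σ)]^(1/4) = [1436×0.88/(4×5.67×10⁻⁸)]^(1/4) = 273.2 K.
ΔT = T_surf − T_eq = 473 − 273.2.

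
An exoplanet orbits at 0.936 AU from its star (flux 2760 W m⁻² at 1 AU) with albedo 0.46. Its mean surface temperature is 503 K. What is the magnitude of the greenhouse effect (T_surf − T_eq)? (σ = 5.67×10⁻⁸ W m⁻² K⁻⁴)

ΔT ≈ 208.7 K

S = 2760/0.936² = 3150 W m⁻².
T_eq = [S(1−A)/(4σ)]^(1/4) = [3150×0.54/(4×5.67×10⁻⁸)]^(1/4) = 294.3 K.
ΔT = T_surf − T_eq = 503 − 294.3.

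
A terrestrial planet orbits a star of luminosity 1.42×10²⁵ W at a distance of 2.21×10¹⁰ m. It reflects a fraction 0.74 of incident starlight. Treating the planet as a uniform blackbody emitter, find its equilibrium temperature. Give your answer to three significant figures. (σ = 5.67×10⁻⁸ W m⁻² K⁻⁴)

Flux: S = L/(4πd²) = 1.42×10²⁵/(4π×(2.21×10¹⁰)²) = 2310 W m⁻².
Energy balance: absorbed = emitted ⇒ πR²·S(1−A) = 4πR²·σT_eq⁴, so T_eq⁴ = S(1−A)/(4σ).
T_eq = [2310 × 0.26 / (4 × 5.67×10⁻⁸)]^(1/4) = (2.65×10⁹)^(1/4) = 227 K.

T_eq ≈ 227 K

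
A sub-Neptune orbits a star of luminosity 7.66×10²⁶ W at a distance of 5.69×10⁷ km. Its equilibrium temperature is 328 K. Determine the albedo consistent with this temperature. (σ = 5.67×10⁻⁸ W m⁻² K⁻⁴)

A ≈ 0.86

d = 5.69×10⁷ km = 5.69×10¹⁰ m.
Flux: S = L/(4πd²) = 7.66×10²⁶/(4π×(5.69×10¹⁰)²) = 1.88×10⁴ W m⁻².
From T_eq⁴ = S(1−A)/(4σ): 1−A = 4σT_eq⁴/S.
1−A = 4 × 5.67×10⁻⁸ × (328)⁴ / 1.88×10⁴ = 0.139.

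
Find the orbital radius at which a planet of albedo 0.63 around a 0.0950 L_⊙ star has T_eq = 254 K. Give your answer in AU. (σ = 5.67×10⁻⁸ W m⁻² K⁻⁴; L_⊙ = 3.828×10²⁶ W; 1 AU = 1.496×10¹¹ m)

d ≈ 0.225 AU

L = 0.0950 × 3.828×10²⁶ = 3.64×10²⁵ W.
From T_eq⁴ = L(1−A)/(16πσd²): d = √[L(1−A)/(16πσT_eq⁴)].
d = √[3.64×10²⁵ × 0.37 / (16π × 5.67×10⁻⁸ × (254)⁴)] = 3.37×10¹⁰ m = 0.225 AU.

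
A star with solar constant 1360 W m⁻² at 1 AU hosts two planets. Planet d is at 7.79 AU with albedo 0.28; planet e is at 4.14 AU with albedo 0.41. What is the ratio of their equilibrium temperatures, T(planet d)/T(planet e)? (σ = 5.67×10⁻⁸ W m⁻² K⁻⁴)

T₁/T₂ ≈ 0.766

T_eq = [S₀(1−A)/(4σd²)]^(1/4), so T ∝ (1−A)^(1/4) / √d.
T₁ = [1360×0.72/(4×5.67×10⁻⁸×7.79²)]^(1/4) = 91.84 K.
T₂ = [1360×0.59/(4×5.67×10⁻⁸×4.14²)]^(1/4) = 119.86 K.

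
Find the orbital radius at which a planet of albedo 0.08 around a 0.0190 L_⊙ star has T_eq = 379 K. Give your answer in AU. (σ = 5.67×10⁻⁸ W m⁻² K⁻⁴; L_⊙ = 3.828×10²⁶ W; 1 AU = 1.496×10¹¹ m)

L = 0.0190 × 3.828×10²⁶ = 7.27×10²⁴ W.
From T_eq⁴ = L(1−A)/(16πσd²): d = √[L(1−A)/(16πσT_eq⁴)].
d = √[7.27×10²⁴ × 0.92 / (16π × 5.67×10⁻⁸ × (379)⁴)] = 1.07×10¹⁰ m = 0.0713 AU.

d ≈ 0.0713 AU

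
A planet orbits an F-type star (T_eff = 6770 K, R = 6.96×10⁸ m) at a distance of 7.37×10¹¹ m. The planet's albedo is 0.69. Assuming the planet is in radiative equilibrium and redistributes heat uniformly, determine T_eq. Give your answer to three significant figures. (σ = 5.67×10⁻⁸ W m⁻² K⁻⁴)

L = 4πR_⋆²σT_⋆⁴ = 4π(6.96×10⁸)² × 5.67×10⁻⁸ × (6770)⁴ = 7.25×10²⁶ W.
S = L/(4πd²) = 106 W m⁻².
Energy balance: absorbed = emitted ⇒ πR²·S(1−A) = 4πR²·σT_eq⁴, so T_eq⁴ = S(1−A)/(4σ).
T_eq = [106 × 0.31 / (4 × 5.67×10⁻⁸)]^(1/4) = (1.45×10⁸)^(1/4) = 110 K.

T_eq ≈ 110 K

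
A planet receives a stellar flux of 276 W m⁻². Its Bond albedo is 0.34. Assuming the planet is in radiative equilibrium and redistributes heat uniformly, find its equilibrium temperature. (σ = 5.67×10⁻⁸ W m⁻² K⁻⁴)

T_eq ≈ 168 K

Energy balance: absorbed = emitted ⇒ πR²·S(1−A) = 4πR²·σT_eq⁴, so T_eq⁴ = S(1−A)/(4σ).
T_eq = [276 × 0.66 / (4 × 5.67×10⁻⁸)]^(1/4) = (8.03×10⁸)^(1/4) = 168 K.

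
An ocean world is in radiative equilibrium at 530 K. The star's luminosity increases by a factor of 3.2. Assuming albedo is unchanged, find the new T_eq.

T_eq ≈ 709 K

T_eq ∝ L^(1/4) · d^(−1/2).
T′ = 530 × 3.2^(1/4) = 709 K.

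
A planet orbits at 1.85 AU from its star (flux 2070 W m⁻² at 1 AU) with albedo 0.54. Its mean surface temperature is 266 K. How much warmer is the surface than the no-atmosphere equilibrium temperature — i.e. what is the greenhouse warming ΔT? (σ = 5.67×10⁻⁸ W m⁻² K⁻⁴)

ΔT ≈ 78.9 K

S = 2070/1.85² = 604.8 W m⁻².
T_eq = [S(1−A)/(4σ)]^(1/4) = [604.8×0.46/(4×5.67×10⁻⁸)]^(1/4) = 187.1 K.
ΔT = T_surf − T_eq = 266 − 187.1.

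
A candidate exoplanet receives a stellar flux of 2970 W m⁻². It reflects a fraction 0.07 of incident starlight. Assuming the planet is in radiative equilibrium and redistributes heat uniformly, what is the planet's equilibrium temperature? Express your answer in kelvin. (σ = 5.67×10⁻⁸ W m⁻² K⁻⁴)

T_eq ≈ 332 K

Energy balance: absorbed = emitted ⇒ πR²·S(1−A) = 4πR²·σT_eq⁴, so T_eq⁴ = S(1−A)/(4σ).
T_eq = [2970 × 0.93 / (4 × 5.67×10⁻⁸)]^(1/4) = (1.22×10¹⁰)^(1/4) = 332 K.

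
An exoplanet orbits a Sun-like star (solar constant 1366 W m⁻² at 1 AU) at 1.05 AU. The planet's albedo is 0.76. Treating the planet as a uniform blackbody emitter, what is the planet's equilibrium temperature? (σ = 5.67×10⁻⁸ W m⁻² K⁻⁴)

Flux at 1.05 AU: S = 1366/1.05² = 1240 W m⁻².
Energy balance: absorbed = emitted ⇒ πR²·S(1−A) = 4πR²·σT_eq⁴, so T_eq⁴ = S(1−A)/(4σ).
T_eq = [1240 × 0.24 / (4 × 5.67×10⁻⁸)]^(1/4) = (1.31×10⁹)^(1/4) = 190 K.

T_eq ≈ 190 K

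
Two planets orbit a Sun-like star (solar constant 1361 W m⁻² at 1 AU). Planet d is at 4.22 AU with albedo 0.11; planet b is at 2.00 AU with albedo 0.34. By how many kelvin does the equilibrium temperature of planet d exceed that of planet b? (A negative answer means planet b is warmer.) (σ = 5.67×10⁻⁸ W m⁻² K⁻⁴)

T_eq = [S₀(1−A)/(4σd²)]^(1/4), so T ∝ (1−A)^(1/4) / √d.
T₁ = [1361×0.89/(4×5.67×10⁻⁸×4.22²)]^(1/4) = 131.60 K.
T₂ = [1361×0.66/(4×5.67×10⁻⁸×2.00²)]^(1/4) = 177.39 K.

ΔT ≈ -45.8 K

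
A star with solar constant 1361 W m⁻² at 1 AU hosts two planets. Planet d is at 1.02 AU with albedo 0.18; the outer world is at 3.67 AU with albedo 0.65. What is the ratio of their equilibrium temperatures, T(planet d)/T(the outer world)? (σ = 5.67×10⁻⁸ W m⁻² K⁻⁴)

T_eq = [S₀(1−A)/(4σd²)]^(1/4), so T ∝ (1−A)^(1/4) / √d.
T₁ = [1361×0.82/(4×5.67×10⁻⁸×1.02²)]^(1/4) = 262.24 K.
T₂ = [1361×0.35/(4×5.67×10⁻⁸×3.67²)]^(1/4) = 111.75 K.

T₁/T₂ ≈ 2.347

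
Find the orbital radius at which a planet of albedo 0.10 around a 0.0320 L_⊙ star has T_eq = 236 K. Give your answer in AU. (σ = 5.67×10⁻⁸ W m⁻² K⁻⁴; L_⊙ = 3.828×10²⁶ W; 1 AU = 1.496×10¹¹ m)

d ≈ 0.236 AU

L = 0.0320 × 3.828×10²⁶ = 1.22×10²⁵ W.
From T_eq⁴ = L(1−A)/(16πσd²): d = √[L(1−A)/(16πσT_eq⁴)].
d = √[1.22×10²⁵ × 0.90 / (16π × 5.67×10⁻⁸ × (236)⁴)] = 3.53×10¹⁰ m = 0.236 AU.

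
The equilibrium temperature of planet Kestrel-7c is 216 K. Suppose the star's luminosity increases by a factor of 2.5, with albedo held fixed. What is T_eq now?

T_eq ∝ L^(1/4) · d^(−1/2).
T′ = 216 × 2.5^(1/4) = 272 K.

T_eq ≈ 272 K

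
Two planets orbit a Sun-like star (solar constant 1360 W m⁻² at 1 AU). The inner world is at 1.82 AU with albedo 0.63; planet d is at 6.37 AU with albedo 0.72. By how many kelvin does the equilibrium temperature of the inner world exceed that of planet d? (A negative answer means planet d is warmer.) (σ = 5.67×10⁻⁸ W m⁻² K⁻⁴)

ΔT ≈ 80.7 K

T_eq = [S₀(1−A)/(4σd²)]^(1/4), so T ∝ (1−A)^(1/4) / √d.
T₁ = [1360×0.37/(4×5.67×10⁻⁸×1.82²)]^(1/4) = 160.88 K.
T₂ = [1360×0.28/(4×5.67×10⁻⁸×6.37²)]^(1/4) = 80.20 K.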